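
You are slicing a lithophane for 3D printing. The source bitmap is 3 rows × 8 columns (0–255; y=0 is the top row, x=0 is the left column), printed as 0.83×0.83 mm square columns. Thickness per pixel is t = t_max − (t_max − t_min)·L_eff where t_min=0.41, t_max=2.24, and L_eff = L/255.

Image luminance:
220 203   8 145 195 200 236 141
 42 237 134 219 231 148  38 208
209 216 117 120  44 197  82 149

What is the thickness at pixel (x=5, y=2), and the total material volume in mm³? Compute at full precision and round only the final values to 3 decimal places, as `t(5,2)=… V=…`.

span = t_max - t_min = 2.24 - 0.41 = 1.830
L(5,2) = 197, L_eff = 197/255 = 0.772549
t(5,2) = 2.24 - 1.830·0.772549 = 0.826
Σt over all 3·8 pixels = 228881/8500 ≈ 26.9271765
V = pitch²·Σt = 0.83²·228881/8500 = 18.550

t(5,2)=0.826 V=18.550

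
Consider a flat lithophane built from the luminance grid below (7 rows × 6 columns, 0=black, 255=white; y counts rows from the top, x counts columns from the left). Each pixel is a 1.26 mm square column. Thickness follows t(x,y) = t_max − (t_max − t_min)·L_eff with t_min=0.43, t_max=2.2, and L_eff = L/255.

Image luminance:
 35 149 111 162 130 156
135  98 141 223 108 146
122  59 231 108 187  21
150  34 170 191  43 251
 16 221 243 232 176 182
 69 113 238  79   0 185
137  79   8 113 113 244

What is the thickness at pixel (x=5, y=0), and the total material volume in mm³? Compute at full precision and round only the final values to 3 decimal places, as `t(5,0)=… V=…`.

t(5,0)=1.117 V=84.884

span = t_max - t_min = 2.2 - 0.43 = 1.770
L(5,0) = 156, L_eff = 156/255 = 0.611765
t(5,0) = 2.2 - 1.770·0.611765 = 1.117
Σt over all 7·6 pixels = 454469/8500 ≈ 53.4669412
V = pitch²·Σt = 1.26²·454469/8500 = 84.884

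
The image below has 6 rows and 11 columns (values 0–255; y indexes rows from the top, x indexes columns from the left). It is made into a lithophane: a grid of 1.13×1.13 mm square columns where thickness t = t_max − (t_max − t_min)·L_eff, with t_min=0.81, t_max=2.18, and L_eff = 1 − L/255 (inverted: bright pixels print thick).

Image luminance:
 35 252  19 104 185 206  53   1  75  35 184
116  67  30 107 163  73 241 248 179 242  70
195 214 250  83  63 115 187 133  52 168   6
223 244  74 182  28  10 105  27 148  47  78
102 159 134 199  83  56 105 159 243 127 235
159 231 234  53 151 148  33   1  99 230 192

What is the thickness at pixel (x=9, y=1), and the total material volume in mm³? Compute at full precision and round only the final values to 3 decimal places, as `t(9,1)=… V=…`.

span = t_max - t_min = 2.18 - 0.81 = 1.370
L(9,1) = 242, L_eff = 1 - 242/255 = 0.050980 (inverted)
t(9,1) = 2.18 - 1.370·0.050980 = 2.110
Σt over all 6·11 pixels = 126044/1275 ≈ 98.8580392
V = pitch²·Σt = 1.13²·126044/1275 = 126.232

t(9,1)=2.110 V=126.232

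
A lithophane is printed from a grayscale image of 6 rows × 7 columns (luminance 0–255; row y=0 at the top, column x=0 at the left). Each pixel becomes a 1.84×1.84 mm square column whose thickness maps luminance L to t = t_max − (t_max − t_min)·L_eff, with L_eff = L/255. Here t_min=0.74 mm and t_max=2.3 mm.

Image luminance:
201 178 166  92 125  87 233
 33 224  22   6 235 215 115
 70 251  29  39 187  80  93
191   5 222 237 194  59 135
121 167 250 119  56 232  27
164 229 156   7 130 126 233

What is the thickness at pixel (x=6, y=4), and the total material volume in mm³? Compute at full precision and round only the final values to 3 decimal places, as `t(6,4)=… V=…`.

t(6,4)=2.135 V=208.142

span = t_max - t_min = 2.3 - 0.74 = 1.560
L(6,4) = 27, L_eff = 27/255 = 0.105882
t(6,4) = 2.3 - 1.560·0.105882 = 2.135
Σt over all 6·7 pixels = 130642/2125 ≈ 61.4785882
V = pitch²·Σt = 1.84²·130642/2125 = 208.142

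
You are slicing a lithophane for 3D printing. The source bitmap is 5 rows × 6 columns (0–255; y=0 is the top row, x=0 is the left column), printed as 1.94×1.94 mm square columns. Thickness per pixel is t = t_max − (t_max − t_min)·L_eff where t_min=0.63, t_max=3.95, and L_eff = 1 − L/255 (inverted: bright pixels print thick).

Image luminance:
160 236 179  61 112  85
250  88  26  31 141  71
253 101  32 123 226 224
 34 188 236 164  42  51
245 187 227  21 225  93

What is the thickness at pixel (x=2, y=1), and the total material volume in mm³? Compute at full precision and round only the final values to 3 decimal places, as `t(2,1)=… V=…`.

t(2,1)=0.969 V=272.622

span = t_max - t_min = 3.95 - 0.63 = 3.320
L(2,1) = 26, L_eff = 1 - 26/255 = 0.898039 (inverted)
t(2,1) = 3.95 - 3.320·0.898039 = 0.969
Σt over all 5·6 pixels = 923567/12750 ≈ 72.4366275
V = pitch²·Σt = 1.94²·923567/12750 = 272.622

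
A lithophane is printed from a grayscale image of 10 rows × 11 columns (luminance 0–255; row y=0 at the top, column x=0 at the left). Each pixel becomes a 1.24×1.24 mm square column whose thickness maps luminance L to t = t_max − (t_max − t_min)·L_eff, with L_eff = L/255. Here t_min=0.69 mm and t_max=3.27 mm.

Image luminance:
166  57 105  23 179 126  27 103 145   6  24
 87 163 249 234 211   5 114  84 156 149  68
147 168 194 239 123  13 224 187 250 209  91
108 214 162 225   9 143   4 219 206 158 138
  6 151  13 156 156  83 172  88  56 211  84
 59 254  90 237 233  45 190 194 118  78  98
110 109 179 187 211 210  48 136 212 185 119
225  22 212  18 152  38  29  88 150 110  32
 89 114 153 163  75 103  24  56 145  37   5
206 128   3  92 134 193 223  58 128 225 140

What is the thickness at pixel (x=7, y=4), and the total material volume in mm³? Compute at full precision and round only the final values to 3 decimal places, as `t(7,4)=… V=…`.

span = t_max - t_min = 3.27 - 0.69 = 2.580
L(7,4) = 88, L_eff = 88/255 = 0.345098
t(7,4) = 3.27 - 2.580·0.345098 = 2.380
Σt over all 10·11 pixels = 185689/850 ≈ 218.4576471
V = pitch²·Σt = 1.24²·185689/850 = 335.900

t(7,4)=2.380 V=335.900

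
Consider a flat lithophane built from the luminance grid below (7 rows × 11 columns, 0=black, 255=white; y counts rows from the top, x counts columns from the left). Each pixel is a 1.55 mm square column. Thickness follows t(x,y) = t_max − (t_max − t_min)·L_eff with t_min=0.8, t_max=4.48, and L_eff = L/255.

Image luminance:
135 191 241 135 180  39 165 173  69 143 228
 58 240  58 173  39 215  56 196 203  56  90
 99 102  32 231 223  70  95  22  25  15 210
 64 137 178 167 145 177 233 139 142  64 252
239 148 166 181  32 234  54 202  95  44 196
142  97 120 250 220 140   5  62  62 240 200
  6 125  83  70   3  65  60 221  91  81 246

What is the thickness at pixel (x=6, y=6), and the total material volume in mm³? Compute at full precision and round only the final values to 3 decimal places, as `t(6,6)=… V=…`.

t(6,6)=3.614 V=479.106

span = t_max - t_min = 4.48 - 0.8 = 3.680
L(6,6) = 60, L_eff = 60/255 = 0.235294
t(6,6) = 4.48 - 3.680·0.235294 = 3.614
Σt over all 7·11 pixels = 50852/255 ≈ 199.4196078
V = pitch²·Σt = 1.55²·50852/255 = 479.106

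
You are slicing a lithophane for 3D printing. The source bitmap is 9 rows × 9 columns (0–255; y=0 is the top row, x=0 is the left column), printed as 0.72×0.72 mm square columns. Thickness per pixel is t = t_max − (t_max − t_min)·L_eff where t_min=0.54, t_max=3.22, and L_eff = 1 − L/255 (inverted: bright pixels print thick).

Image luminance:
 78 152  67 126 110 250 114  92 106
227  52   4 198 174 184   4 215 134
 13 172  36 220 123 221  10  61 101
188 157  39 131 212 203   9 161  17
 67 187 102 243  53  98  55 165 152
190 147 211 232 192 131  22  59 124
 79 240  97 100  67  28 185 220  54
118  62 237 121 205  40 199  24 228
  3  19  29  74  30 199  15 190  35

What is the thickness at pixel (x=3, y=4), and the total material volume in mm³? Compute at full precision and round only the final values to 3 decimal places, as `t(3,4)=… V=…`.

span = t_max - t_min = 3.22 - 0.54 = 2.680
L(3,4) = 243, L_eff = 1 - 243/255 = 0.047059 (inverted)
t(3,4) = 3.22 - 2.680·0.047059 = 3.094
Σt over all 9·9 pixels = 1856011/12750 ≈ 145.5694902
V = pitch²·Σt = 0.72²·1856011/12750 = 75.463

t(3,4)=3.094 V=75.463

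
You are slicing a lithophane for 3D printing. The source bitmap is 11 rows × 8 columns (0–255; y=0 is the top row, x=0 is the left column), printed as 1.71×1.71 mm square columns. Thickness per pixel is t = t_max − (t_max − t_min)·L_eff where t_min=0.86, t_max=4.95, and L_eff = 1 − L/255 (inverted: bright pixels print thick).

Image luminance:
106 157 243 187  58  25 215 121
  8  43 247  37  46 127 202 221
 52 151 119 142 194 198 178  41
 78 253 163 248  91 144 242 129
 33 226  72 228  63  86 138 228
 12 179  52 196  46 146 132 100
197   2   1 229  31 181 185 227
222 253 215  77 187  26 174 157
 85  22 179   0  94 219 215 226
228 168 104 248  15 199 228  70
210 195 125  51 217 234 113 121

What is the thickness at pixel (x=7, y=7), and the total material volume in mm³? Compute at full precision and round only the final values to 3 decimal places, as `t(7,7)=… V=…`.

span = t_max - t_min = 4.95 - 0.86 = 4.090
L(7,7) = 157, L_eff = 1 - 157/255 = 0.384314 (inverted)
t(7,7) = 4.95 - 4.090·0.384314 = 3.378
Σt over all 11·8 pixels = 2324679/8500 ≈ 273.4916471
V = pitch²·Σt = 1.71²·2324679/8500 = 799.717

t(7,7)=3.378 V=799.717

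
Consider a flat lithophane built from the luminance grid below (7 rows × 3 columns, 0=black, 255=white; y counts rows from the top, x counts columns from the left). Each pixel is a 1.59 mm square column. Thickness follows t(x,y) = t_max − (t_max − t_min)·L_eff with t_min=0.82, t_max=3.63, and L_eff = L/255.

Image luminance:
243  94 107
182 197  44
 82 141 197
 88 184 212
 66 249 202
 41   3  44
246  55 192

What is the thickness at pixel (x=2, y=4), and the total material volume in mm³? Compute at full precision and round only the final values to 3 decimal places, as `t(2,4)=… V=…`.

t(2,4)=1.404 V=112.791

span = t_max - t_min = 3.63 - 0.82 = 2.810
L(2,4) = 202, L_eff = 202/255 = 0.792157
t(2,4) = 3.63 - 2.810·0.792157 = 1.404
Σt over all 7·3 pixels = 284419/6375 ≈ 44.6147451
V = pitch²·Σt = 1.59²·284419/6375 = 112.791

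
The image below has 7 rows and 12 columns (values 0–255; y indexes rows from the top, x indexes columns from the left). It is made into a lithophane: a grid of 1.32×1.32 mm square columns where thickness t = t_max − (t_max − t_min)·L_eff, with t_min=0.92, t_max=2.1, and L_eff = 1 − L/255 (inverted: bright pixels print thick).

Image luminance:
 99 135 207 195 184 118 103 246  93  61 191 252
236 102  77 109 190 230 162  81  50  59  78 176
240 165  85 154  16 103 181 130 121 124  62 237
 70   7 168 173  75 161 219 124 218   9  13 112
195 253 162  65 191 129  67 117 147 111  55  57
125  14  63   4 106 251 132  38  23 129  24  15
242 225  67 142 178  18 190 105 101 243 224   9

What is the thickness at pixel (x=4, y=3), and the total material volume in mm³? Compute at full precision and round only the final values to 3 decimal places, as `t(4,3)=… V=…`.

t(4,3)=1.267 V=220.264

span = t_max - t_min = 2.1 - 0.92 = 1.180
L(4,3) = 75, L_eff = 1 - 75/255 = 0.705882 (inverted)
t(4,3) = 2.1 - 1.180·0.705882 = 1.267
Σt over all 7·12 pixels = 805891/6375 ≈ 126.4142745
V = pitch²·Σt = 1.32²·805891/6375 = 220.264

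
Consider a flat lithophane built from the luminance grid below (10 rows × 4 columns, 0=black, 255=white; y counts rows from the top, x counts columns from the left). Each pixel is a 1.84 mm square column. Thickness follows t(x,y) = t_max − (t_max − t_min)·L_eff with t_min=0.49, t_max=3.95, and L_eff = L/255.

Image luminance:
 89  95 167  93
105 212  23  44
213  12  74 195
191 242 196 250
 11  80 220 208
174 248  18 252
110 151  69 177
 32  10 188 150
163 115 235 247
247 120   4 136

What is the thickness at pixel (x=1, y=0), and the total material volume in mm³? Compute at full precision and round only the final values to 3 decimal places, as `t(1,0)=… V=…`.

t(1,0)=2.661 V=279.234

span = t_max - t_min = 3.95 - 0.49 = 3.460
L(1,0) = 95, L_eff = 95/255 = 0.372549
t(1,0) = 3.95 - 3.460·0.372549 = 2.661
Σt over all 10·4 pixels = 525791/6375 ≈ 82.4770196
V = pitch²·Σt = 1.84²·525791/6375 = 279.234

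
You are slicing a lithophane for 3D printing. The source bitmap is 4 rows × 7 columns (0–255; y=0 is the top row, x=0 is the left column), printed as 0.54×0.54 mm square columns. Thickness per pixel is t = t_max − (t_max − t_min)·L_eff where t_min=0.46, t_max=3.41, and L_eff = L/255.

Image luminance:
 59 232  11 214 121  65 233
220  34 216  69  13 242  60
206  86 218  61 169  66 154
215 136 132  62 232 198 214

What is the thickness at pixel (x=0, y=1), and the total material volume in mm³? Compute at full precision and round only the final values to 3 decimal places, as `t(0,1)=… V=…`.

span = t_max - t_min = 3.41 - 0.46 = 2.950
L(0,1) = 220, L_eff = 220/255 = 0.862745
t(0,1) = 3.41 - 2.950·0.862745 = 0.865
Σt over all 4·7 pixels = 127303/2550 ≈ 49.9227451
V = pitch²·Σt = 0.54²·127303/2550 = 14.557

t(0,1)=0.865 V=14.557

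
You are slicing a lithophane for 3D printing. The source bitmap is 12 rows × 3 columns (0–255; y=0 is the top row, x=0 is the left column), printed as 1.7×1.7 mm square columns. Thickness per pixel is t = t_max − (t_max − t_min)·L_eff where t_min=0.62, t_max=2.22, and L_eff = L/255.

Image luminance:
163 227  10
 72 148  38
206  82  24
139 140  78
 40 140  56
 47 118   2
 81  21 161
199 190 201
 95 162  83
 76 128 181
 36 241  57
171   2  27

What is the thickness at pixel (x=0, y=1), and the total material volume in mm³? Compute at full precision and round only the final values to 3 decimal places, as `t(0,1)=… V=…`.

span = t_max - t_min = 2.22 - 0.62 = 1.600
L(0,1) = 72, L_eff = 72/255 = 0.282353
t(0,1) = 2.22 - 1.600·0.282353 = 1.768
Σt over all 12·3 pixels = 4186/75 ≈ 55.8133333
V = pitch²·Σt = 1.7²·4186/75 = 161.301

t(0,1)=1.768 V=161.301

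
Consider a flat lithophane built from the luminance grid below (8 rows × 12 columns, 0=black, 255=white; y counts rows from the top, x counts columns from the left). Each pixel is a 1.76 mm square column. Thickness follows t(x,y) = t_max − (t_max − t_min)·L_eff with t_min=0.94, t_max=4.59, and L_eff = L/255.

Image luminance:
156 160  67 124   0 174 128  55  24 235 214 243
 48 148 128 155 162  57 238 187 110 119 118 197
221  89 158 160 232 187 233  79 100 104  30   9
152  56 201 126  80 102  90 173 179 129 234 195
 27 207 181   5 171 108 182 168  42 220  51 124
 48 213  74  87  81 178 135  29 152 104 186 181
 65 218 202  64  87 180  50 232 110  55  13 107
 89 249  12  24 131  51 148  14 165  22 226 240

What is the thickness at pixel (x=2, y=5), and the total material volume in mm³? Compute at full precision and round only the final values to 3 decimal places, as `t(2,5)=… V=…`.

t(2,5)=3.531 V=820.719

span = t_max - t_min = 4.59 - 0.94 = 3.650
L(2,5) = 74, L_eff = 74/255 = 0.290196
t(2,5) = 4.59 - 3.650·0.290196 = 3.531
Σt over all 8·12 pixels = 39743/150 ≈ 264.9533333
V = pitch²·Σt = 1.76²·39743/150 = 820.719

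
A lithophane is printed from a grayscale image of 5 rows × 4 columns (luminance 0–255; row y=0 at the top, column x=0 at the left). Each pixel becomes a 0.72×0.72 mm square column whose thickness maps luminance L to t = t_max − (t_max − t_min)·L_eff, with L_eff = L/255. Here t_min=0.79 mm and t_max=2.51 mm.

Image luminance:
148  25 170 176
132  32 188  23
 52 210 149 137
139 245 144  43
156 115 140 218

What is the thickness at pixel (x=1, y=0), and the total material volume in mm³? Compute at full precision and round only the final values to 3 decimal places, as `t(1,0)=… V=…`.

t(1,0)=2.341 V=16.786

span = t_max - t_min = 2.51 - 0.79 = 1.720
L(1,0) = 25, L_eff = 25/255 = 0.098039
t(1,0) = 2.51 - 1.720·0.098039 = 2.341
Σt over all 5·4 pixels = 206419/6375 ≈ 32.3794510
V = pitch²·Σt = 0.72²·206419/6375 = 16.786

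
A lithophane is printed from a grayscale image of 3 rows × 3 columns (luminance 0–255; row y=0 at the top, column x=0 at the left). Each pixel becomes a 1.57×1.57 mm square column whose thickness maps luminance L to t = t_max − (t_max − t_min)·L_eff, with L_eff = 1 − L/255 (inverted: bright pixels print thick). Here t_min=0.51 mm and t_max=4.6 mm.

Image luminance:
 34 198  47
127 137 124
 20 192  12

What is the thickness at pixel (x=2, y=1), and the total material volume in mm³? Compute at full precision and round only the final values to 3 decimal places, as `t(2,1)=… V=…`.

t(2,1)=2.499 V=46.540

span = t_max - t_min = 4.6 - 0.51 = 4.090
L(2,1) = 124, L_eff = 1 - 124/255 = 0.513725 (inverted)
t(2,1) = 4.6 - 4.090·0.513725 = 2.499
Σt over all 3·3 pixels = 40122/2125 ≈ 18.8809412
V = pitch²·Σt = 1.57²·40122/2125 = 46.540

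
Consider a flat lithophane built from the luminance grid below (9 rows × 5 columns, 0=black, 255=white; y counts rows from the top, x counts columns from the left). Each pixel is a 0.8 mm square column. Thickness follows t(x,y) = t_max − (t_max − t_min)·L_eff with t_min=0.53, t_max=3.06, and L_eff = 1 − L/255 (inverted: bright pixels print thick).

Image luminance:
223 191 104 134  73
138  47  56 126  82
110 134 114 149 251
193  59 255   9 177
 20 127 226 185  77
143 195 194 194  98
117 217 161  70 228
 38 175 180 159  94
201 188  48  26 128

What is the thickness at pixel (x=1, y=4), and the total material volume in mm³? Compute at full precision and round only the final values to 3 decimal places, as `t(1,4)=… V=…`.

span = t_max - t_min = 3.06 - 0.53 = 2.530
L(1,4) = 127, L_eff = 1 - 127/255 = 0.501961 (inverted)
t(1,4) = 3.06 - 2.530·0.501961 = 1.790
Σt over all 9·5 pixels = 718339/8500 ≈ 84.5104706
V = pitch²·Σt = 0.8²·718339/8500 = 54.087

t(1,4)=1.790 V=54.087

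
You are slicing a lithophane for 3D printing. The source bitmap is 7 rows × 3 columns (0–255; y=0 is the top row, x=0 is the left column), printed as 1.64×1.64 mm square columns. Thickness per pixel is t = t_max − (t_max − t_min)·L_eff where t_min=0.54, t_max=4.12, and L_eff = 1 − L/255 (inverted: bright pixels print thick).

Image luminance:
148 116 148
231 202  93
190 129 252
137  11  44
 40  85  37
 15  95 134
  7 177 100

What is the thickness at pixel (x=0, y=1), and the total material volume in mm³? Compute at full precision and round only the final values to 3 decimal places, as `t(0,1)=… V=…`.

span = t_max - t_min = 4.12 - 0.54 = 3.580
L(0,1) = 231, L_eff = 1 - 231/255 = 0.094118 (inverted)
t(0,1) = 4.12 - 3.580·0.094118 = 3.783
Σt over all 7·3 pixels = 95429/2125 ≈ 44.9077647
V = pitch²·Σt = 1.64²·95429/2125 = 120.784

t(0,1)=3.783 V=120.784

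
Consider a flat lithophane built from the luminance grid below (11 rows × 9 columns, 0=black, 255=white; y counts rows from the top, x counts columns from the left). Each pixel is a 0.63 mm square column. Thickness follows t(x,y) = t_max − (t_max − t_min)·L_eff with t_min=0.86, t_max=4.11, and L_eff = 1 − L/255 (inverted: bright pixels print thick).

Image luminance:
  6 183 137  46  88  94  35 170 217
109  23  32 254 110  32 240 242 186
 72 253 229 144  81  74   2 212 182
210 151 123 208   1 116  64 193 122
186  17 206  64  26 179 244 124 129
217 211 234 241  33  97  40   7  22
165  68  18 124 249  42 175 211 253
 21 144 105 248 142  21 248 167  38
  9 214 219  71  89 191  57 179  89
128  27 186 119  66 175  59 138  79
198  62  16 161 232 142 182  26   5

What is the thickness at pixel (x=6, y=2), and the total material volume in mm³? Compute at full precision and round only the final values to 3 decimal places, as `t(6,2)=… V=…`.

span = t_max - t_min = 4.11 - 0.86 = 3.250
L(6,2) = 2, L_eff = 1 - 2/255 = 0.992157 (inverted)
t(6,2) = 4.11 - 3.250·0.992157 = 0.885
Σt over all 11·9 pixels = 622577/2550 ≈ 244.1478431
V = pitch²·Σt = 0.63²·622577/2550 = 96.902

t(6,2)=0.885 V=96.902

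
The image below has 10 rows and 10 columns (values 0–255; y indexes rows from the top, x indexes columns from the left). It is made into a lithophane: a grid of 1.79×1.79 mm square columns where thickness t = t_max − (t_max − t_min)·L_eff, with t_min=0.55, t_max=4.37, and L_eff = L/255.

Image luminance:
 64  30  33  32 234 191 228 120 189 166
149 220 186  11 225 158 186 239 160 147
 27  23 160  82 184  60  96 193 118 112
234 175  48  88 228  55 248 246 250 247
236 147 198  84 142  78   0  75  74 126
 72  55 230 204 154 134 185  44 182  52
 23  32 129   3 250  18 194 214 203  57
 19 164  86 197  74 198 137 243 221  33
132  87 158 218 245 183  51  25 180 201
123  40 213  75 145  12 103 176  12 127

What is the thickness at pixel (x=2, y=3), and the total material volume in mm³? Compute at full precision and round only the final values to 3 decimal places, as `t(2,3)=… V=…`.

t(2,3)=3.651 V=761.089

span = t_max - t_min = 4.37 - 0.55 = 3.820
L(2,3) = 48, L_eff = 48/255 = 0.188235
t(2,3) = 4.37 - 3.820·0.188235 = 3.651
Σt over all 10·10 pixels = 605717/2550 ≈ 237.5360784
V = pitch²·Σt = 1.79²·605717/2550 = 761.089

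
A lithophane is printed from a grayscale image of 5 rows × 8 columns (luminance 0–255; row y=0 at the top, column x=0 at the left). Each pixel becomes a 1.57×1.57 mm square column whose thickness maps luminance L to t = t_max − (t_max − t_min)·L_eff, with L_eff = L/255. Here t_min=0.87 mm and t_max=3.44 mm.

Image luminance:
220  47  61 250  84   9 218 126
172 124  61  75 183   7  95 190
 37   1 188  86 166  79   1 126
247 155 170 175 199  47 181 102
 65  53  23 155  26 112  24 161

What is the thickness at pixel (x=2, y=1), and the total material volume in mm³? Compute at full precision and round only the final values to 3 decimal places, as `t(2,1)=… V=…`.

span = t_max - t_min = 3.44 - 0.87 = 2.570
L(2,1) = 61, L_eff = 61/255 = 0.239216
t(2,1) = 3.44 - 2.570·0.239216 = 2.825
Σt over all 5·8 pixels = 2352043/25500 ≈ 92.2369804
V = pitch²·Σt = 1.57²·2352043/25500 = 227.355

t(2,1)=2.825 V=227.355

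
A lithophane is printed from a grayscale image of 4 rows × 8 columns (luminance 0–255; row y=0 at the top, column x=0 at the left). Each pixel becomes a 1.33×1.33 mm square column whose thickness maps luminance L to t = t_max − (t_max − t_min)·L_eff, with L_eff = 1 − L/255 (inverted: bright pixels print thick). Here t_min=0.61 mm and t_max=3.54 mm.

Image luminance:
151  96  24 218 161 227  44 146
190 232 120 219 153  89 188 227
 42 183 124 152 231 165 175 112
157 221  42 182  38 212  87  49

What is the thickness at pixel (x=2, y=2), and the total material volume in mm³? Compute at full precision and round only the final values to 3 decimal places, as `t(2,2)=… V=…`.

span = t_max - t_min = 3.54 - 0.61 = 2.930
L(2,2) = 124, L_eff = 1 - 124/255 = 0.513725 (inverted)
t(2,2) = 3.54 - 2.930·0.513725 = 2.035
Σt over all 4·8 pixels = 1862261/25500 ≈ 73.0298431
V = pitch²·Σt = 1.33²·1862261/25500 = 129.182

t(2,2)=2.035 V=129.182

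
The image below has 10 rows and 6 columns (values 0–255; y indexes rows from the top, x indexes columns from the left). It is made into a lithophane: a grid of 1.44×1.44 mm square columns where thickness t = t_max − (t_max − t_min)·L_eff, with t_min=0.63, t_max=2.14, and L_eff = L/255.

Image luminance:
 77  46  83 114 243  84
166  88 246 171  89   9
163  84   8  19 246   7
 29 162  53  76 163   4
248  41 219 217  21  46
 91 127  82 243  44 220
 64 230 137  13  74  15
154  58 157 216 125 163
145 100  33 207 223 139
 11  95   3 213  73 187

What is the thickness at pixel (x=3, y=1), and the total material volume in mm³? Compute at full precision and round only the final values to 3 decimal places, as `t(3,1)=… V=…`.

span = t_max - t_min = 2.14 - 0.63 = 1.510
L(3,1) = 171, L_eff = 171/255 = 0.670588
t(3,1) = 2.14 - 1.510·0.670588 = 1.127
Σt over all 10·6 pixels = 186478/2125 ≈ 87.7543529
V = pitch²·Σt = 1.44²·186478/2125 = 181.967

t(3,1)=1.127 V=181.967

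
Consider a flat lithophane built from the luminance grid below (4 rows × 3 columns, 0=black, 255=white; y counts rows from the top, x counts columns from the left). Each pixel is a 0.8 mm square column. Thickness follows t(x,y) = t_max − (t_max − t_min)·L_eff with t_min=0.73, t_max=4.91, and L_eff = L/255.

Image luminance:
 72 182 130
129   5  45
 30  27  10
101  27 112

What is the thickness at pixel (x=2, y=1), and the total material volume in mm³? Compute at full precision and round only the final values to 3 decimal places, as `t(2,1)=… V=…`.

span = t_max - t_min = 4.91 - 0.73 = 4.180
L(2,1) = 45, L_eff = 45/255 = 0.176471
t(2,1) = 4.91 - 4.180·0.176471 = 4.172
Σt over all 4·3 pixels = 3796/85 ≈ 44.6588235
V = pitch²·Σt = 0.8²·3796/85 = 28.582

t(2,1)=4.172 V=28.582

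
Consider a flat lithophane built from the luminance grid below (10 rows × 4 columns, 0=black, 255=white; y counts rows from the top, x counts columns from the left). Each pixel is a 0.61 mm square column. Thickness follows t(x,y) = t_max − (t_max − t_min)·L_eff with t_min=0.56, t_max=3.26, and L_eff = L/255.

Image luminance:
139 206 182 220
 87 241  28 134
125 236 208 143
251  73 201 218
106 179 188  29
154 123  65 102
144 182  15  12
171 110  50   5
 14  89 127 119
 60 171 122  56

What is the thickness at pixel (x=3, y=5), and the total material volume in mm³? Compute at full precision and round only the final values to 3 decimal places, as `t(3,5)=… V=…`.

t(3,5)=2.180 V=28.488

span = t_max - t_min = 3.26 - 0.56 = 2.700
L(3,5) = 102, L_eff = 102/255 = 0.400000
t(3,5) = 3.26 - 2.700·0.400000 = 2.180
Σt over all 10·4 pixels = 2603/34 ≈ 76.5588235
V = pitch²·Σt = 0.61²·2603/34 = 28.488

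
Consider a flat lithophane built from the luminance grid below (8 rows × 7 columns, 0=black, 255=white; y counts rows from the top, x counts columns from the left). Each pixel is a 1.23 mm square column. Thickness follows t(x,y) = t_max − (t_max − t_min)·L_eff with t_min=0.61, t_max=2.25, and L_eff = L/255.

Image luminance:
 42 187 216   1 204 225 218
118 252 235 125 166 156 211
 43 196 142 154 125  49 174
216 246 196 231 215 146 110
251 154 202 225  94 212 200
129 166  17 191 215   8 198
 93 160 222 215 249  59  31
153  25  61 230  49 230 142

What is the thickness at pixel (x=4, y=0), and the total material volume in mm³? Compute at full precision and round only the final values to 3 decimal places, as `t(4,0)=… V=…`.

span = t_max - t_min = 2.25 - 0.61 = 1.640
L(4,0) = 204, L_eff = 204/255 = 0.800000
t(4,0) = 2.25 - 1.640·0.800000 = 0.938
Σt over all 8·7 pixels = 88654/1275 ≈ 69.5325490
V = pitch²·Σt = 1.23²·88654/1275 = 105.196

t(4,0)=0.938 V=105.196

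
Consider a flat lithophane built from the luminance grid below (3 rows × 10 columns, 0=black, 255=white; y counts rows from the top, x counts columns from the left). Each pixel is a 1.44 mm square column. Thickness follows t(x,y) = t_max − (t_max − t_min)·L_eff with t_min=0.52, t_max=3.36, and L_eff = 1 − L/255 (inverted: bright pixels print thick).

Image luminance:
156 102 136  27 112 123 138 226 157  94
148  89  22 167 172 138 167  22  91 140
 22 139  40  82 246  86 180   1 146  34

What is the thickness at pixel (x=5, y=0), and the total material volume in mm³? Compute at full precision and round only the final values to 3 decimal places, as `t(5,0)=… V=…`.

span = t_max - t_min = 3.36 - 0.52 = 2.840
L(5,0) = 123, L_eff = 1 - 123/255 = 0.517647 (inverted)
t(5,0) = 3.36 - 2.840·0.517647 = 1.890
Σt over all 3·10 pixels = 341063/6375 ≈ 53.5000784
V = pitch²·Σt = 1.44²·341063/6375 = 110.938

t(5,0)=1.890 V=110.938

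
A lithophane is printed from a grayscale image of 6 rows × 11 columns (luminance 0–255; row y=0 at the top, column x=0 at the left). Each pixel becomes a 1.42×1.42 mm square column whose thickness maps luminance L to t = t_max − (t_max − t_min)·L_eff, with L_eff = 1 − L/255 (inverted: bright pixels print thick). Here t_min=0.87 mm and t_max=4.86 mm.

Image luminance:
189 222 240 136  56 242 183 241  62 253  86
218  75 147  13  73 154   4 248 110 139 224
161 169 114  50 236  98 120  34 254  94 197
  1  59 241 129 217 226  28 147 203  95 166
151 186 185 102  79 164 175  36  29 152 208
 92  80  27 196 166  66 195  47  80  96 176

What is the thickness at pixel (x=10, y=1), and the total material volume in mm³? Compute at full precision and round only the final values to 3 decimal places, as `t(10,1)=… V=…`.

span = t_max - t_min = 4.86 - 0.87 = 3.990
L(10,1) = 224, L_eff = 1 - 224/255 = 0.121569 (inverted)
t(10,1) = 4.86 - 3.990·0.121569 = 4.375
Σt over all 6·11 pixels = 422664/2125 ≈ 198.9007059
V = pitch²·Σt = 1.42²·422664/2125 = 401.063

t(10,1)=4.375 V=401.063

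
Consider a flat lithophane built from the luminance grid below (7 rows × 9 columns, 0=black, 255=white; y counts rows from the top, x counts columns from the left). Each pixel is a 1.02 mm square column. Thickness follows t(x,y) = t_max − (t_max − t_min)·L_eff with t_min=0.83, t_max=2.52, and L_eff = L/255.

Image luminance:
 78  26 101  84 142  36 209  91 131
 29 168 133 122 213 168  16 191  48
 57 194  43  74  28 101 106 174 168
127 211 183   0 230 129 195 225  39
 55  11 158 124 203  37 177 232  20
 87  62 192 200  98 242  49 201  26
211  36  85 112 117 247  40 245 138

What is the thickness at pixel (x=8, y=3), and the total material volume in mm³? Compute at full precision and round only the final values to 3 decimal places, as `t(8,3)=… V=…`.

span = t_max - t_min = 2.52 - 0.83 = 1.690
L(8,3) = 39, L_eff = 39/255 = 0.152941
t(8,3) = 2.52 - 1.690·0.152941 = 2.262
Σt over all 7·9 pixels = 550261/5100 ≈ 107.8943137
V = pitch²·Σt = 1.02²·550261/5100 = 112.253

t(8,3)=2.262 V=112.253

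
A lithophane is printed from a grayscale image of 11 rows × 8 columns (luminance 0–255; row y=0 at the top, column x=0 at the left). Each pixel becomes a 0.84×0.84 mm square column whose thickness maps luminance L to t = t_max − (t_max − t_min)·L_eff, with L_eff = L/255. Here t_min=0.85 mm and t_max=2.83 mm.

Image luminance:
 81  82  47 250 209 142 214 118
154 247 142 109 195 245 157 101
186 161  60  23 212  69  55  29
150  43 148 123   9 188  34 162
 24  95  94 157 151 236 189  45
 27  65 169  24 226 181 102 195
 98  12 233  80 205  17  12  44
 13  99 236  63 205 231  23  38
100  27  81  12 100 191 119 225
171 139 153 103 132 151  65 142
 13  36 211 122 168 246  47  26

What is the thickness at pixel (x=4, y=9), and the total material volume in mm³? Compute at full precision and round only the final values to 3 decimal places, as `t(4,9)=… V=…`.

t(4,9)=1.805 V=118.119

span = t_max - t_min = 2.83 - 0.85 = 1.980
L(4,9) = 132, L_eff = 132/255 = 0.517647
t(4,9) = 2.83 - 1.980·0.517647 = 1.805
Σt over all 11·8 pixels = 355729/2125 ≈ 167.4018824
V = pitch²·Σt = 0.84²·355729/2125 = 118.119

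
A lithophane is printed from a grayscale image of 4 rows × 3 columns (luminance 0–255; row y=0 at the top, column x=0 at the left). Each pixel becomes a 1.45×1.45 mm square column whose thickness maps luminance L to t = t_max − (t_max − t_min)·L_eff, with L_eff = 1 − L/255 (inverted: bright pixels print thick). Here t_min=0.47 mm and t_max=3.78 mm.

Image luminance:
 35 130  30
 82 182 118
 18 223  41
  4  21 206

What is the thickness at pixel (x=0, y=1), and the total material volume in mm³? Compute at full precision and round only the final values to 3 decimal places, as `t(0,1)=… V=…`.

span = t_max - t_min = 3.78 - 0.47 = 3.310
L(0,1) = 82, L_eff = 1 - 82/255 = 0.678431 (inverted)
t(0,1) = 3.78 - 3.310·0.678431 = 1.534
Σt over all 4·3 pixels = 50461/2550 ≈ 19.7886275
V = pitch²·Σt = 1.45²·50461/2550 = 41.606

t(0,1)=1.534 V=41.606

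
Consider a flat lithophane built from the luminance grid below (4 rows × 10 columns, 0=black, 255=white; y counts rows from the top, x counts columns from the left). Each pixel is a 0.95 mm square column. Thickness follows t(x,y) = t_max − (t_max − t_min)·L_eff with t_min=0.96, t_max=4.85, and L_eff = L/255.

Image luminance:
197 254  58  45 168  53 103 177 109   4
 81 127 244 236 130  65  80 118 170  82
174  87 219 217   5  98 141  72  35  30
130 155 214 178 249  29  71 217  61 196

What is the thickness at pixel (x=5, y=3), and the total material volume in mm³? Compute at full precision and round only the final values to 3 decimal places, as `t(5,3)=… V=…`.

t(5,3)=4.408 V=105.160

span = t_max - t_min = 4.85 - 0.96 = 3.890
L(5,3) = 29, L_eff = 29/255 = 0.113725
t(5,3) = 4.85 - 3.890·0.113725 = 4.408
Σt over all 4·10 pixels = 990423/8500 ≈ 116.5203529
V = pitch²·Σt = 0.95²·990423/8500 = 105.160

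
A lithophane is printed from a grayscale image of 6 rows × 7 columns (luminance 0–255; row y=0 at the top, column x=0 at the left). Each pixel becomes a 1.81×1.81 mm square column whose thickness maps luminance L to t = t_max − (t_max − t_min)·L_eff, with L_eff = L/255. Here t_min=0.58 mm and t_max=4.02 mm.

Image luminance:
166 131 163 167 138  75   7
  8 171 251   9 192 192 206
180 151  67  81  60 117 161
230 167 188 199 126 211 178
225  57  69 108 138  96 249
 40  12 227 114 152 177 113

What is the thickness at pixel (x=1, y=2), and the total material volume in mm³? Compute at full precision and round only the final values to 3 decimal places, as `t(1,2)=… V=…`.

span = t_max - t_min = 4.02 - 0.58 = 3.440
L(1,2) = 151, L_eff = 151/255 = 0.592157
t(1,2) = 4.02 - 3.440·0.592157 = 1.983
Σt over all 6·7 pixels = 193407/2125 ≈ 91.0150588
V = pitch²·Σt = 1.81²·193407/2125 = 298.174

t(1,2)=1.983 V=298.174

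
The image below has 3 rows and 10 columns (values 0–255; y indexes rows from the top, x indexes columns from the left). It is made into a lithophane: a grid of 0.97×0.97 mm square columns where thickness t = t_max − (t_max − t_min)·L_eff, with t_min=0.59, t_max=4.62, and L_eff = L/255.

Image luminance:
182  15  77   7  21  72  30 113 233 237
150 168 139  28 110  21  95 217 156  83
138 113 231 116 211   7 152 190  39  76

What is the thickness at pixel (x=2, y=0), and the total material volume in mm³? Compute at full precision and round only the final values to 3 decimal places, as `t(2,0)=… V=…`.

t(2,0)=3.403 V=79.450

span = t_max - t_min = 4.62 - 0.59 = 4.030
L(2,0) = 77, L_eff = 77/255 = 0.301961
t(2,0) = 4.62 - 4.030·0.301961 = 3.403
Σt over all 3·10 pixels = 2153219/25500 ≈ 84.4399608
V = pitch²·Σt = 0.97²·2153219/25500 = 79.450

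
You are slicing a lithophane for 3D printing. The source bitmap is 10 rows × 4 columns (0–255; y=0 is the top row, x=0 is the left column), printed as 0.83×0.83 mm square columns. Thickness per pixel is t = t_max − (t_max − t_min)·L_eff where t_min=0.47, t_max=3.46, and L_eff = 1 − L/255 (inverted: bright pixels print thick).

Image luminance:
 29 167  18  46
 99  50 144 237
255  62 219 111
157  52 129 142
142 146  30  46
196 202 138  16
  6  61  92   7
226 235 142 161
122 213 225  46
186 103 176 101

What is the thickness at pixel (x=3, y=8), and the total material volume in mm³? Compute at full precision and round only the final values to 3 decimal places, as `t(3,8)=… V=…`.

span = t_max - t_min = 3.46 - 0.47 = 2.990
L(3,8) = 46, L_eff = 1 - 46/255 = 0.819608 (inverted)
t(3,8) = 3.46 - 2.990·0.819608 = 1.009
Σt over all 10·4 pixels = 130331/1700 ≈ 76.6652941
V = pitch²·Σt = 0.83²·130331/1700 = 52.815

t(3,8)=1.009 V=52.815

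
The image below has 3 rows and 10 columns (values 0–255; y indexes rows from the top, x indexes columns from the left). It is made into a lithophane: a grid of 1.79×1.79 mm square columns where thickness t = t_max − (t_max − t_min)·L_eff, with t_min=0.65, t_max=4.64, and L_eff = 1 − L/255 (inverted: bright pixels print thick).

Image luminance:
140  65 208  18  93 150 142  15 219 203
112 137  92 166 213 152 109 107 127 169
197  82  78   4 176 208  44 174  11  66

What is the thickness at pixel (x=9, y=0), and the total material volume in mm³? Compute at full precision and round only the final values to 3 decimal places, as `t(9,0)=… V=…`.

span = t_max - t_min = 4.64 - 0.65 = 3.990
L(9,0) = 203, L_eff = 1 - 203/255 = 0.203922 (inverted)
t(9,0) = 4.64 - 3.990·0.203922 = 3.826
Σt over all 3·10 pixels = 654791/8500 ≈ 77.0342353
V = pitch²·Σt = 1.79²·654791/8500 = 246.825

t(9,0)=3.826 V=246.825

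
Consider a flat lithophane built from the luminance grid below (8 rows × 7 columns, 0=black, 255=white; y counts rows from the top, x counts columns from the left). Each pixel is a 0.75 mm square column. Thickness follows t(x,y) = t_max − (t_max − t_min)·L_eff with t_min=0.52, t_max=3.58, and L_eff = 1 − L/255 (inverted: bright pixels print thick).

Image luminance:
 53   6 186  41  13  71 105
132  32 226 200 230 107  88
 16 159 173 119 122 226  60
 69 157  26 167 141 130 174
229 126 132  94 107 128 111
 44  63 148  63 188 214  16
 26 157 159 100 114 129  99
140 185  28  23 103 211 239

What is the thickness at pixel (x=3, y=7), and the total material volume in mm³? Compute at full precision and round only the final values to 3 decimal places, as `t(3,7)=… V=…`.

t(3,7)=0.796 V=60.964

span = t_max - t_min = 3.58 - 0.52 = 3.060
L(3,7) = 23, L_eff = 1 - 23/255 = 0.909804 (inverted)
t(3,7) = 3.58 - 3.060·0.909804 = 0.796
Σt over all 8·7 pixels = 108.38
V = pitch²·Σt = 0.75²·108.38 = 60.964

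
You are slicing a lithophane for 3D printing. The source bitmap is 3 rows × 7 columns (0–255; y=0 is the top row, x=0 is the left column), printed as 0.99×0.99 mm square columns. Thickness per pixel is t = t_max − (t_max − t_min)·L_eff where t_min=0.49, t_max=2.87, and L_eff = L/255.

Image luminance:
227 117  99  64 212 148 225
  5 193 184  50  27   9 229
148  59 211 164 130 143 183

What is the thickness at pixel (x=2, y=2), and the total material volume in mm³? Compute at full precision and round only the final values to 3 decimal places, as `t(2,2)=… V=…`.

t(2,2)=0.901 V=33.210

span = t_max - t_min = 2.87 - 0.49 = 2.380
L(2,2) = 211, L_eff = 211/255 = 0.827451
t(2,2) = 2.87 - 2.380·0.827451 = 0.901
Σt over all 3·7 pixels = 50827/1500 ≈ 33.8846667
V = pitch²·Σt = 0.99²·50827/1500 = 33.210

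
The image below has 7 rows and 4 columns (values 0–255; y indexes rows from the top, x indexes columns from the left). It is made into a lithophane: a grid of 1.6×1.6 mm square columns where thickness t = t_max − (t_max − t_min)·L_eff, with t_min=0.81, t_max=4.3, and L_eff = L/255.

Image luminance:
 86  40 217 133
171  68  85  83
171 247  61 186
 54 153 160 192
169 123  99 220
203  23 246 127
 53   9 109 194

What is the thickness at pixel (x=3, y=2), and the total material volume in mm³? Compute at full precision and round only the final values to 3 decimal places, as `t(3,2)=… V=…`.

t(3,2)=1.754 V=179.218

span = t_max - t_min = 4.3 - 0.81 = 3.490
L(3,2) = 186, L_eff = 186/255 = 0.729412
t(3,2) = 4.3 - 3.490·0.729412 = 1.754
Σt over all 7·4 pixels = 892591/12750 ≈ 70.0071373
V = pitch²·Σt = 1.6²·892591/12750 = 179.218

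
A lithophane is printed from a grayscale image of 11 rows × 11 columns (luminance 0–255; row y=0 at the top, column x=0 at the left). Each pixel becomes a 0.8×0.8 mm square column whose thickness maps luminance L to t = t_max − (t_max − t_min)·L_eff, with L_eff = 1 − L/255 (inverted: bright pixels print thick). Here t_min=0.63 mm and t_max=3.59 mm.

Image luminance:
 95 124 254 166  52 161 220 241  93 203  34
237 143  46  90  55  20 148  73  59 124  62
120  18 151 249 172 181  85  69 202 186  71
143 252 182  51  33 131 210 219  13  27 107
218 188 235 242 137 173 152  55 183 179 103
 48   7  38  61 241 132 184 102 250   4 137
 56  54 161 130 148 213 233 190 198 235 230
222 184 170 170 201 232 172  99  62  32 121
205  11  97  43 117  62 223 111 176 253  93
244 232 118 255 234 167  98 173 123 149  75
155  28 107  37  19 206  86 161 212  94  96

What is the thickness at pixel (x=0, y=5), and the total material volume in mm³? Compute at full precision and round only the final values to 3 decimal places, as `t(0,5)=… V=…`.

span = t_max - t_min = 3.59 - 0.63 = 2.960
L(0,5) = 48, L_eff = 1 - 48/255 = 0.811765 (inverted)
t(0,5) = 3.59 - 2.960·0.811765 = 1.187
Σt over all 11·11 pixels = 2287203/8500 ≈ 269.0827059
V = pitch²·Σt = 0.8²·2287203/8500 = 172.213

t(0,5)=1.187 V=172.213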